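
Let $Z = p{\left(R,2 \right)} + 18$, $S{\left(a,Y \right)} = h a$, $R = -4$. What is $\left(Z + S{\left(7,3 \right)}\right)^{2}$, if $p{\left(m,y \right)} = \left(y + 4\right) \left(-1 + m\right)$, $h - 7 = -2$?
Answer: $529$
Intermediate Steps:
$h = 5$ ($h = 7 - 2 = 5$)
$p{\left(m,y \right)} = \left(-1 + m\right) \left(4 + y\right)$ ($p{\left(m,y \right)} = \left(4 + y\right) \left(-1 + m\right) = \left(-1 + m\right) \left(4 + y\right)$)
$S{\left(a,Y \right)} = 5 a$
$Z = -12$ ($Z = \left(-4 - 2 + 4 \left(-4\right) - 8\right) + 18 = \left(-4 - 2 - 16 - 8\right) + 18 = -30 + 18 = -12$)
$\left(Z + S{\left(7,3 \right)}\right)^{2} = \left(-12 + 5 \cdot 7\right)^{2} = \left(-12 + 35\right)^{2} = 23^{2} = 529$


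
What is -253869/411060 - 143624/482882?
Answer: -30271141983/33082245820 ≈ -0.91503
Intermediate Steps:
-253869/411060 - 143624/482882 = -253869*1/411060 - 143624*1/482882 = -84623/137020 - 71812/241441 = -30271141983/33082245820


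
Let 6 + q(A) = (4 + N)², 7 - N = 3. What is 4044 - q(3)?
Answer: 3986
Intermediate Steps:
N = 4 (N = 7 - 1*3 = 7 - 3 = 4)
q(A) = 58 (q(A) = -6 + (4 + 4)² = -6 + 8² = -6 + 64 = 58)
4044 - q(3) = 4044 - 1*58 = 4044 - 58 = 3986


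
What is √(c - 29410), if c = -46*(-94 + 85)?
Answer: 2*I*√7249 ≈ 170.28*I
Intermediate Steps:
c = 414 (c = -46*(-9) = 414)
√(c - 29410) = √(414 - 29410) = √(-28996) = 2*I*√7249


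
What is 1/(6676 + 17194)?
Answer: 1/23870 ≈ 4.1894e-5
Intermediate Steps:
1/(6676 + 17194) = 1/23870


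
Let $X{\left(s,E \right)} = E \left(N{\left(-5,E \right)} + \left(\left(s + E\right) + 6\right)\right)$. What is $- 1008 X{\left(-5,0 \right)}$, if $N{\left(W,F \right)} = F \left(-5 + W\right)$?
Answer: $0$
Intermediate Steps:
$X{\left(s,E \right)} = E \left(6 + s - 9 E\right)$ ($X{\left(s,E \right)} = E \left(E \left(-5 - 5\right) + \left(\left(s + E\right) + 6\right)\right) = E \left(E \left(-10\right) + \left(\left(E + s\right) + 6\right)\right) = E \left(- 10 E + \left(6 + E + s\right)\right) = E \left(6 + s - 9 E\right)$)
$- 1008 X{\left(-5,0 \right)} = - 1008 \cdot 0 \left(6 - 5 - 0\right) = - 1008 \cdot 0 \left(6 - 5 + 0\right) = - 1008 \cdot 0 \cdot 1 = \left(-1008\right) 0 = 0$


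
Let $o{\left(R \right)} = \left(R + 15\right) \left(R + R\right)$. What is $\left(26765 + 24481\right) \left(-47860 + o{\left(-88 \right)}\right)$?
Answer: $-1794224952$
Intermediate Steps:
$o{\left(R \right)} = 2 R \left(15 + R\right)$ ($o{\left(R \right)} = \left(15 + R\right) 2 R = 2 R \left(15 + R\right)$)
$\left(26765 + 24481\right) \left(-47860 + o{\left(-88 \right)}\right) = \left(26765 + 24481\right) \left(-47860 + 2 \left(-88\right) \left(15 - 88\right)\right) = 51246 \left(-47860 + 2 \left(-88\right) \left(-73\right)\right) = 51246 \left(-47860 + 12848\right) = 51246 \left(-35012\right) = -1794224952$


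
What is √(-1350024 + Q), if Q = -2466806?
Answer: I*√3816830 ≈ 1953.7*I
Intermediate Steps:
√(-1350024 + Q) = √(-1350024 - 2466806) = √(-3816830) = I*√3816830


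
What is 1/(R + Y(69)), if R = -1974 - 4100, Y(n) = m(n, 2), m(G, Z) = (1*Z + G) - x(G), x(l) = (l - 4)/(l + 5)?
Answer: -74/444287 ≈ -0.00016656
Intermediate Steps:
x(l) = (-4 + l)/(5 + l)
m(G, Z) = G + Z - (-4 + G)/(5 + G) (m(G, Z) = (1*Z + G) - (-4 + G)/(5 + G) = (Z + G) - (-4 + G)/(5 + G) = (G + Z) - (-4 + G)/(5 + G) = G + Z - (-4 + G)/(5 + G))
Y(n) = (4 - n + (2 + n)*(5 + n))/(5 + n) (Y(n) = (4 - n + (5 + n)*(n + 2))/(5 + n) = (4 - n + (5 + n)*(2 + n))/(5 + n) = (4 - n + (2 + n)*(5 + n))/(5 + n))
R = -6074
1/(R + Y(69)) = 1/(-6074 + (14 + 69**2 + 6*69)/(5 + 69)) = 1/(-6074 + (14 + 4761 + 414)/74) = 1/(-6074 + (1/74)*5189) = 1/(-6074 + 5189/74) = 1/(-444287/74) = -74/444287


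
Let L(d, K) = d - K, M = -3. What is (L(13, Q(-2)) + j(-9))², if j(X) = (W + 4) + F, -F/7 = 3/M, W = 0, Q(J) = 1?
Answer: 529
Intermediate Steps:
F = 7 (F = -21/(-3) = -21*(-1)/3 = -7*(-1) = 7)
j(X) = 11 (j(X) = (0 + 4) + 7 = 4 + 7 = 11)
(L(13, Q(-2)) + j(-9))² = ((13 - 1*1) + 11)² = ((13 - 1) + 11)² = (12 + 11)² = 23² = 529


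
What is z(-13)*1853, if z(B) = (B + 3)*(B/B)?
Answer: -18530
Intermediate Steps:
z(B) = 3 + B (z(B) = (3 + B)*1 = 3 + B)
z(-13)*1853 = (3 - 13)*1853 = -10*1853 = -18530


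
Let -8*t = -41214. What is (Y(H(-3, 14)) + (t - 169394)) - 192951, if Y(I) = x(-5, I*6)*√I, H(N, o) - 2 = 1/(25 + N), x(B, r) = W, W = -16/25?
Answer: -1428773/4 - 24*√110/275 ≈ -3.5719e+5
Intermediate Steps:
t = 20607/4 (t = -⅛*(-41214) = 20607/4 ≈ 5151.8)
W = -16/25 (W = -16*1/25 = -16/25 ≈ -0.64000)
x(B, r) = -16/25
H(N, o) = 2 + 1/(25 + N)
Y(I) = -16*√I/25
(Y(H(-3, 14)) + (t - 169394)) - 192951 = (-16*√(51 + 2*(-3))/√(25 - 3)/25 + (20607/4 - 169394)) - 192951 = (-16*√22*√(51 - 6)/22/25 - 656969/4) - 192951 = (-16*3*√110/22/25 - 656969/4) - 192951 = (-24*√110/275 - 656969/4) - 192951 = (-656969/4 - 24*√110/275) - 192951 = -1428773/4 - 24*√110/275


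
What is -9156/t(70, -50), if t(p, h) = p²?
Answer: -327/175 ≈ -1.8686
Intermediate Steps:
-9156/t(70, -50) = -9156/(70²) = -9156/4900 = -9156*1/4900 = -327/175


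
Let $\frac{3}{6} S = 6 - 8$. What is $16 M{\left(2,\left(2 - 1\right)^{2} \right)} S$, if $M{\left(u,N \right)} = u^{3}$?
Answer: $-512$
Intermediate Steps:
$S = -4$ ($S = 2 \left(6 - 8\right) = 2 \left(-2\right) = -4$)
$16 M{\left(2,\left(2 - 1\right)^{2} \right)} S = 16 \cdot 2^{3} \left(-4\right) = 16 \cdot 8 \left(-4\right) = 128 \left(-4\right) = -512$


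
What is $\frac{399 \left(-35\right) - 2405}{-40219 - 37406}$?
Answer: $\frac{3274}{15525} \approx 0.21089$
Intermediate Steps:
$\frac{399 \left(-35\right) - 2405}{-40219 - 37406} = \frac{-13965 - 2405}{-77625} = \left(-16370\right) \left(- \frac{1}{77625}\right) = \frac{3274}{15525}$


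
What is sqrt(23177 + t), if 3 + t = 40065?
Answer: sqrt(63239) ≈ 251.47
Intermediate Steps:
t = 40062 (t = -3 + 40065 = 40062)
sqrt(23177 + t) = sqrt(23177 + 40062) = sqrt(63239)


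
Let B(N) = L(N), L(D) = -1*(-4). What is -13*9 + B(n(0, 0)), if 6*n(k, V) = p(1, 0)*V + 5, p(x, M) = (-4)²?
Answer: -113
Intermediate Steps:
p(x, M) = 16
n(k, V) = ⅚ + 8*V/3 (n(k, V) = (16*V + 5)/6 = (5 + 16*V)/6 = ⅚ + 8*V/3)
L(D) = 4
B(N) = 4
-13*9 + B(n(0, 0)) = -13*9 + 4 = -117 + 4 = -113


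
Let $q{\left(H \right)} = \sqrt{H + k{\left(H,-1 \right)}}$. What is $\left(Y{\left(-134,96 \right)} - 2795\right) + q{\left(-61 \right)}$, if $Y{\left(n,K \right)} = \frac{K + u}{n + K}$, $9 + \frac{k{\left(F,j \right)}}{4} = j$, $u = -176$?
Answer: $- \frac{53065}{19} + i \sqrt{101} \approx -2792.9 + 10.05 i$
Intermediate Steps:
$k{\left(F,j \right)} = -36 + 4 j$
$Y{\left(n,K \right)} = \frac{-176 + K}{K + n}$ ($Y{\left(n,K \right)} = \frac{K - 176}{n + K} = \frac{-176 + K}{K + n}$)
$q{\left(H \right)} = \sqrt{-40 + H}$ ($q{\left(H \right)} = \sqrt{H + \left(-36 + 4 \left(-1\right)\right)} = \sqrt{H - 40} = \sqrt{-40 + H}$)
$\left(Y{\left(-134,96 \right)} - 2795\right) + q{\left(-61 \right)} = \left(\frac{-176 + 96}{96 - 134} - 2795\right) + \sqrt{-40 - 61} = \left(\frac{1}{-38} \left(-80\right) - 2795\right) + \sqrt{-101} = \left(\left(- \frac{1}{38}\right) \left(-80\right) - 2795\right) + i \sqrt{101} = \left(\frac{40}{19} - 2795\right) + i \sqrt{101} = - \frac{53065}{19} + i \sqrt{101}$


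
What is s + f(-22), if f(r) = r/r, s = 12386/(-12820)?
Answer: 217/6410 ≈ 0.033853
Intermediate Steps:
s = -6193/6410 (s = 12386*(-1/12820) = -6193/6410 ≈ -0.96615)
f(r) = 1
s + f(-22) = -6193/6410 + 1 = 217/6410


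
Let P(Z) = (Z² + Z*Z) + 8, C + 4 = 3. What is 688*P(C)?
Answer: 6880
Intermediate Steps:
C = -1 (C = -4 + 3 = -1)
P(Z) = 8 + 2*Z² (P(Z) = (Z² + Z²) + 8 = 2*Z² + 8 = 8 + 2*Z²)
688*P(C) = 688*(8 + 2*(-1)²) = 688*(8 + 2*1) = 688*(8 + 2) = 688*10 = 6880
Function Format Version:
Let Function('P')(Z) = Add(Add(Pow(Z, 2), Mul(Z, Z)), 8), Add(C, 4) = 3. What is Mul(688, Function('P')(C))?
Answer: 6880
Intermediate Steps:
C = -1 (C = Add(-4, 3) = -1)
Function('P')(Z) = Add(8, Mul(2, Pow(Z, 2))) (Function('P')(Z) = Add(Add(Pow(Z, 2), Pow(Z, 2)), 8) = Add(Mul(2, Pow(Z, 2)), 8) = Add(8, Mul(2, Pow(Z, 2))))
Mul(688, Function('P')(C)) = Mul(688, Add(8, Mul(2, Pow(-1, 2)))) = Mul(688, Add(8, Mul(2, 1))) = Mul(688, Add(8, 2)) = Mul(688, 10) = 6880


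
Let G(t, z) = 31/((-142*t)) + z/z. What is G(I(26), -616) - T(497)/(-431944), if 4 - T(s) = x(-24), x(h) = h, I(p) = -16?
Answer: 124353831/122672096 ≈ 1.0137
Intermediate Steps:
G(t, z) = 1 - 31/(142*t) (G(t, z) = 31*(-1/(142*t)) + 1 = -31/(142*t) + 1 = 1 - 31/(142*t))
T(s) = 28 (T(s) = 4 - 1*(-24) = 4 + 24 = 28)
G(I(26), -616) - T(497)/(-431944) = (-31/142 - 16)/(-16) - 28/(-431944) = -1/16*(-2303/142) - 28*(-1)/431944 = 2303/2272 - 1*(-7/107986) = 2303/2272 + 7/107986 = 124353831/122672096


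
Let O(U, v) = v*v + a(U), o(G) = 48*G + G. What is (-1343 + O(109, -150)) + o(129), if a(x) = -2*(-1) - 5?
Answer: 27475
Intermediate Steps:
a(x) = -3 (a(x) = 2 - 5 = -3)
o(G) = 49*G
O(U, v) = -3 + v**2 (O(U, v) = v*v - 3 = v**2 - 3 = -3 + v**2)
(-1343 + O(109, -150)) + o(129) = (-1343 + (-3 + (-150)**2)) + 49*129 = (-1343 + (-3 + 22500)) + 6321 = (-1343 + 22497) + 6321 = 21154 + 6321 = 27475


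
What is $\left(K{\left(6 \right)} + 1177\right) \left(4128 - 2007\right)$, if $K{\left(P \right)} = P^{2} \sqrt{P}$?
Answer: $2496417 + 76356 \sqrt{6} \approx 2.6835 \cdot 10^{6}$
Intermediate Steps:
$K{\left(P \right)} = P^{\frac{5}{2}}$
$\left(K{\left(6 \right)} + 1177\right) \left(4128 - 2007\right) = \left(6^{\frac{5}{2}} + 1177\right) \left(4128 - 2007\right) = \left(36 \sqrt{6} + 1177\right) 2121 = \left(1177 + 36 \sqrt{6}\right) 2121 = 2496417 + 76356 \sqrt{6}$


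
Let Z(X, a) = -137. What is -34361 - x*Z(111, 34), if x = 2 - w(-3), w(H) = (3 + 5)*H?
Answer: -30799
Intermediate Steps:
w(H) = 8*H
x = 26 (x = 2 - 8*(-3) = 2 - 1*(-24) = 2 + 24 = 26)
-34361 - x*Z(111, 34) = -34361 - 26*(-137) = -34361 - 1*(-3562) = -34361 + 3562 = -30799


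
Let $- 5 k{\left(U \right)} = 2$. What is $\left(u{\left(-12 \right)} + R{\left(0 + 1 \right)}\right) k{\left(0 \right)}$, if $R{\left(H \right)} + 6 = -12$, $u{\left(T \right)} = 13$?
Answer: $2$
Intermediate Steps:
$k{\left(U \right)} = - \frac{2}{5}$ ($k{\left(U \right)} = \left(- \frac{1}{5}\right) 2 = - \frac{2}{5}$)
$R{\left(H \right)} = -18$ ($R{\left(H \right)} = -6 - 12 = -18$)
$\left(u{\left(-12 \right)} + R{\left(0 + 1 \right)}\right) k{\left(0 \right)} = \left(13 - 18\right) \left(- \frac{2}{5}\right) = \left(-5\right) \left(- \frac{2}{5}\right) = 2$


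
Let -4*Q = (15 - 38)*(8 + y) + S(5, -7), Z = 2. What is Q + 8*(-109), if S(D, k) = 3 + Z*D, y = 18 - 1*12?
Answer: -3179/4 ≈ -794.75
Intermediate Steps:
y = 6 (y = 18 - 12 = 6)
S(D, k) = 3 + 2*D
Q = 309/4 (Q = -((15 - 38)*(8 + 6) + (3 + 2*5))/4 = -(-23*14 + (3 + 10))/4 = -(-322 + 13)/4 = -¼*(-309) = 309/4 ≈ 77.250)
Q + 8*(-109) = 309/4 + 8*(-109) = 309/4 - 872 = -3179/4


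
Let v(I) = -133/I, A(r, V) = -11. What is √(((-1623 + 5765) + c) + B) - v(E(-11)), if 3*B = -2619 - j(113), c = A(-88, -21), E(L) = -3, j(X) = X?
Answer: -133/3 + √28983/3 ≈ 12.415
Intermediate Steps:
c = -11
B = -2732/3 (B = (-2619 - 1*113)/3 = (-2619 - 113)/3 = (⅓)*(-2732) = -2732/3 ≈ -910.67)
√(((-1623 + 5765) + c) + B) - v(E(-11)) = √(((-1623 + 5765) - 11) - 2732/3) - (-133)/(-3) = √((4142 - 11) - 2732/3) - (-133)*(-1)/3 = √(4131 - 2732/3) - 1*133/3 = √(9661/3) - 133/3 = √28983/3 - 133/3 = -133/3 + √28983/3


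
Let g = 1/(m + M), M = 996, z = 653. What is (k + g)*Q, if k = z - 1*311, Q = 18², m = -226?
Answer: 42661242/385 ≈ 1.1081e+5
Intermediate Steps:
Q = 324
g = 1/770 (g = 1/(-226 + 996) = 1/770 ≈ 0.0012987)
k = 342 (k = 653 - 1*311 = 653 - 311 = 342)
(k + g)*Q = (342 + 1/770)*324 = (263341/770)*324 = 42661242/385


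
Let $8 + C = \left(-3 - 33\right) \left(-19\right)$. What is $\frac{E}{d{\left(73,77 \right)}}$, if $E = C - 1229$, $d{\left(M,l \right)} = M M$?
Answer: $- \frac{553}{5329} \approx -0.10377$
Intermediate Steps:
$d{\left(M,l \right)} = M^{2}$
$C = 676$ ($C = -8 + \left(-3 - 33\right) \left(-19\right) = -8 - -684 = -8 + 684 = 676$)
$E = -553$ ($E = 676 - 1229 = -553$)
$\frac{E}{d{\left(73,77 \right)}} = - \frac{553}{73^{2}} = - \frac{553}{5329}$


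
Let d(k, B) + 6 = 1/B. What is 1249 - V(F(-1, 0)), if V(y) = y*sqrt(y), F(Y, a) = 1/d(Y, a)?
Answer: 1249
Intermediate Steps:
d(k, B) = -6 + 1/B
F(Y, a) = 1/(-6 + 1/a)
V(y) = y**(3/2)
1249 - V(F(-1, 0)) = 1249 - (-1*0/(-1 + 6*0))**(3/2) = 1249 - (-1*0/(-1 + 0))**(3/2) = 1249 - (-1*0/(-1))**(3/2) = 1249 - (-1*0*(-1))**(3/2) = 1249 - 0**(3/2) = 1249 - 1*0 = 1249 + 0 = 1249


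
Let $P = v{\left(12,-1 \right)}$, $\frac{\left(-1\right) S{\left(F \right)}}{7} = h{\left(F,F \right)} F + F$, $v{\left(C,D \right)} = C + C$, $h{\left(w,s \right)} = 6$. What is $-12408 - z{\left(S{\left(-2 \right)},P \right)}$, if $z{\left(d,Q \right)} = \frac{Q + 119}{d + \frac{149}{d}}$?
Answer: $- \frac{121029238}{9753} \approx -12409.0$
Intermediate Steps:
$v{\left(C,D \right)} = 2 C$
$S{\left(F \right)} = - 49 F$ ($S{\left(F \right)} = - 7 \left(6 F + F\right) = - 7 \cdot 7 F = - 49 F$)
$P = 24$ ($P = 2 \cdot 12 = 24$)
$z{\left(d,Q \right)} = \frac{119 + Q}{d + \frac{149}{d}}$
$-12408 - z{\left(S{\left(-2 \right)},P \right)} = -12408 - \frac{\left(-49\right) \left(-2\right) \left(119 + 24\right)}{149 + \left(\left(-49\right) \left(-2\right)\right)^{2}} = -12408 - 98 \frac{1}{149 + 98^{2}} \cdot 143 = -12408 - 98 \frac{1}{149 + 9604} \cdot 143 = -12408 - 98 \cdot \frac{1}{9753} \cdot 143 = -12408 - \frac{14014}{9753} = - \frac{121029238}{9753}$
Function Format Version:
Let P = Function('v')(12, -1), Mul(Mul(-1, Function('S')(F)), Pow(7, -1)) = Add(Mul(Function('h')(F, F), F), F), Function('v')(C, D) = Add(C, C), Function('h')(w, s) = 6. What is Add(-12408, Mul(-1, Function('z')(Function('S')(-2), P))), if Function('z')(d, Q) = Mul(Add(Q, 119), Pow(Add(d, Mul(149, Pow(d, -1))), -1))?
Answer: Rational(-121029238, 9753) ≈ -12409.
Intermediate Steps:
Function('v')(C, D) = Mul(2, C)
Function('S')(F) = Mul(-49, F) (Function('S')(F) = Mul(-7, Add(Mul(6, F), F)) = Mul(-7, Mul(7, F)) = Mul(-49, F))
P = 24 (P = Mul(2, 12) = 24)
Function('z')(d, Q) = Mul(Pow(Add(d, Mul(149, Pow(d, -1))), -1), Add(119, Q)) (Function('z')(d, Q) = Mul(Add(119, Q), Pow(Add(d, Mul(149, Pow(d, -1))), -1)) = Mul(Pow(Add(d, Mul(149, Pow(d, -1))), -1), Add(119, Q)))
Add(-12408, Mul(-1, Function('z')(Function('S')(-2), P))) = Add(-12408, Mul(-1, Mul(Mul(-49, -2), Pow(Add(149, Pow(Mul(-49, -2), 2)), -1), Add(119, 24)))) = Add(-12408, Mul(-1, Mul(98, Pow(Add(149, Pow(98, 2)), -1), 143))) = Add(-12408, Mul(-1, Mul(98, Pow(Add(149, 9604), -1), 143))) = Add(-12408, Mul(-1, Mul(98, Pow(9753, -1), 143))) = Add(-12408, Mul(-1, Mul(98, Rational(1, 9753), 143))) = Add(-12408, Mul(-1, Rational(14014, 9753))) = Add(-12408, Rational(-14014, 9753)) = Rational(-121029238, 9753)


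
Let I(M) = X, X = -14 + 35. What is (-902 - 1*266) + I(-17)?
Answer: -1147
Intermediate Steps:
X = 21
I(M) = 21
(-902 - 1*266) + I(-17) = (-902 - 1*266) + 21 = (-902 - 266) + 21 = -1168 + 21 = -1147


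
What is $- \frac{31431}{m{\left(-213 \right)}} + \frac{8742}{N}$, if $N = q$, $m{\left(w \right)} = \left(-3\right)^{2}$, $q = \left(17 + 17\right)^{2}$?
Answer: $- \frac{6042593}{1734} \approx -3484.8$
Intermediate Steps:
$q = 1156$ ($q = 34^{2} = 1156$)
$m{\left(w \right)} = 9$
$N = 1156$
$- \frac{31431}{m{\left(-213 \right)}} + \frac{8742}{N} = - \frac{31431}{9} + \frac{8742}{1156} = \left(-31431\right) \frac{1}{9} + 8742 \cdot \frac{1}{1156} = - \frac{10477}{3} + \frac{4371}{578} = - \frac{6042593}{1734}$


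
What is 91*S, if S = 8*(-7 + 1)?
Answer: -4368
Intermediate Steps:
S = -48 (S = 8*(-6) = -48)
91*S = 91*(-48) = -4368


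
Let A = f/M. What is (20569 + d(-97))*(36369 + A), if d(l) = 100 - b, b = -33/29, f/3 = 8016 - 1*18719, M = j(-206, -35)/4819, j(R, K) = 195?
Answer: -29500408205048/1885 ≈ -1.5650e+10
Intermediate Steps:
M = 195/4819 ≈ 0.040465
f = -32109 (f = 3*(8016 - 1*18719) = 3*(8016 - 18719) = 3*(-10703) = -32109)
b = -33/29 (b = -33*1/29 = -33/29 ≈ -1.1379)
A = -51577757/65 (A = -32109/195/4819 = -32109*4819/195 = -51577757/65 ≈ -7.9350e+5)
d(l) = 2933/29 (d(l) = 100 - 1*(-33/29) = 100 + 33/29 = 2933/29)
(20569 + d(-97))*(36369 + A) = (20569 + 2933/29)*(36369 - 51577757/65) = (599434/29)*(-49213772/65) = -29500408205048/1885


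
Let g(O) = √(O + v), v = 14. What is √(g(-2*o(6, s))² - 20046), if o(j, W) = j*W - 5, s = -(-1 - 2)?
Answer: I*√20058 ≈ 141.63*I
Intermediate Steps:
s = 3 (s = -1*(-3) = 3)
o(j, W) = -5 + W*j (o(j, W) = W*j - 5 = -5 + W*j)
g(O) = √(14 + O) (g(O) = √(O + 14) = √(14 + O))
√(g(-2*o(6, s))² - 20046) = √((√(14 - 2*(-5 + 3*6)))² - 20046) = √((√(14 - 2*(-5 + 18)))² - 20046) = √((√(14 - 2*13))² - 20046) = √((√(14 - 26))² - 20046) = √((√(-12))² - 20046) = √((2*I*√3)² - 20046) = √(-12 - 20046) = √(-20058) = I*√20058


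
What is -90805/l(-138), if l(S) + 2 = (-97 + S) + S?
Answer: 18161/75 ≈ 242.15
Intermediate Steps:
l(S) = -99 + 2*S (l(S) = -2 + ((-97 + S) + S) = -2 + (-97 + 2*S) = -99 + 2*S)
-90805/l(-138) = -90805/(-99 + 2*(-138)) = -90805/(-99 - 276) = -90805/(-375) = -90805*(-1/375) = 18161/75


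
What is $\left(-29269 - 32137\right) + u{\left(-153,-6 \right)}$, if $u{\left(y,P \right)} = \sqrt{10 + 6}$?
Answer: $-61402$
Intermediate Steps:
$u{\left(y,P \right)} = 4$ ($u{\left(y,P \right)} = \sqrt{16} = 4$)
$\left(-29269 - 32137\right) + u{\left(-153,-6 \right)} = \left(-29269 - 32137\right) + 4 = -61406 + 4 = -61402$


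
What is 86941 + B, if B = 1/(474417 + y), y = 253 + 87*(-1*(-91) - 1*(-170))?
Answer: 43242453758/497377 ≈ 86941.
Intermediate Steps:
y = 22960 (y = 253 + 87*(91 + 170) = 253 + 87*261 = 253 + 22707 = 22960)
B = 1/497377 (B = 1/(474417 + 22960) = 1/497377 ≈ 2.0105e-6)
86941 + B = 86941 + 1/497377 = 43242453758/497377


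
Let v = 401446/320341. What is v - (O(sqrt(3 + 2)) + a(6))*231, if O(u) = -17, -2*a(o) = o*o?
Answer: 2590358431/320341 ≈ 8086.3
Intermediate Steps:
a(o) = -o**2/2 (a(o) = -o*o/2 = -o**2/2)
v = 401446/320341 (v = 401446*(1/320341) = 401446/320341 ≈ 1.2532)
v - (O(sqrt(3 + 2)) + a(6))*231 = 401446/320341 - (-17 - 1/2*6**2)*231 = 401446/320341 - (-17 - 1/2*36)*231 = 401446/320341 - (-17 - 18)*231 = 401446/320341 - (-35)*231 = 401446/320341 - 1*(-8085) = 401446/320341 + 8085 = 2590358431/320341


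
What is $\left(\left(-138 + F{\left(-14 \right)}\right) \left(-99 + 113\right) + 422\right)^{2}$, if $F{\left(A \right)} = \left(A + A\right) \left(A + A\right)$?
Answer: $89605156$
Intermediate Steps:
$F{\left(A \right)} = 4 A^{2}$ ($F{\left(A \right)} = 2 A 2 A = 4 A^{2}$)
$\left(\left(-138 + F{\left(-14 \right)}\right) \left(-99 + 113\right) + 422\right)^{2} = \left(\left(-138 + 4 \left(-14\right)^{2}\right) \left(-99 + 113\right) + 422\right)^{2} = \left(\left(-138 + 4 \cdot 196\right) 14 + 422\right)^{2} = \left(\left(-138 + 784\right) 14 + 422\right)^{2} = \left(646 \cdot 14 + 422\right)^{2} = \left(9044 + 422\right)^{2} = 9466^{2} = 89605156$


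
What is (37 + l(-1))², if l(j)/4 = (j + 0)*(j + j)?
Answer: 2025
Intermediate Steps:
l(j) = 8*j² (l(j) = 4*((j + 0)*(j + j)) = 4*(j*(2*j)) = 4*(2*j²) = 8*j²)
(37 + l(-1))² = (37 + 8*(-1)²)² = (37 + 8*1)² = (37 + 8)² = 45² = 2025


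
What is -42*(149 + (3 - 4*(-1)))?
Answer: -6552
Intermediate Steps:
-42*(149 + (3 - 4*(-1))) = -42*(149 + (3 + 4)) = -42*(149 + 7) = -42*156 = -6552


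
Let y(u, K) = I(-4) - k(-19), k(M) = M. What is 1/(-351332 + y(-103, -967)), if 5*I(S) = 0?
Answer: -1/351313 ≈ -2.8465e-6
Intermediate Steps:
I(S) = 0 (I(S) = (1/5)*0 = 0)
y(u, K) = 19 (y(u, K) = 0 - 1*(-19) = 0 + 19 = 19)
1/(-351332 + y(-103, -967)) = 1/(-351332 + 19) = 1/(-351313) = -1/351313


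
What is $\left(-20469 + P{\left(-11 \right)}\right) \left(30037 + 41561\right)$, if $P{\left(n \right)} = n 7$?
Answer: $-1471052508$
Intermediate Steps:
$P{\left(n \right)} = 7 n$
$\left(-20469 + P{\left(-11 \right)}\right) \left(30037 + 41561\right) = \left(-20469 + 7 \left(-11\right)\right) \left(30037 + 41561\right) = \left(-20469 - 77\right) 71598 = \left(-20546\right) 71598 = -1471052508$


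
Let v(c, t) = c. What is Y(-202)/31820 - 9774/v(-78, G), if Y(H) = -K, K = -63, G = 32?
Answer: 51835599/413660 ≈ 125.31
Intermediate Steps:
Y(H) = 63 (Y(H) = -1*(-63) = 63)
Y(-202)/31820 - 9774/v(-78, G) = 63/31820 - 9774/(-78) = 63*(1/31820) - 9774*(-1/78) = 63/31820 + 1629/13 = 51835599/413660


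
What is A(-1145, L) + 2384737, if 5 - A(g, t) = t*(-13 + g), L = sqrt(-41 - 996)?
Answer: 2384742 + 1158*I*sqrt(1037) ≈ 2.3847e+6 + 37291.0*I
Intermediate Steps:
L = I*sqrt(1037) (L = sqrt(-1037) = I*sqrt(1037) ≈ 32.203*I)
A(g, t) = 5 - t*(-13 + g)
A(-1145, L) + 2384737 = (5 + 13*(I*sqrt(1037)) - 1*(-1145)*I*sqrt(1037)) + 2384737 = (5 + 13*I*sqrt(1037) + 1145*I*sqrt(1037)) + 2384737 = (5 + 1158*I*sqrt(1037)) + 2384737 = 2384742 + 1158*I*sqrt(1037)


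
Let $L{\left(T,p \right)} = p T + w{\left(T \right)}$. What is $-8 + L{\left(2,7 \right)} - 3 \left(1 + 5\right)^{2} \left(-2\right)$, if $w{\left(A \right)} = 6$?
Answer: $4312$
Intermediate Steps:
$L{\left(T,p \right)} = 6 + T p$ ($L{\left(T,p \right)} = p T + 6 = T p + 6 = 6 + T p$)
$-8 + L{\left(2,7 \right)} - 3 \left(1 + 5\right)^{2} \left(-2\right) = -8 + \left(6 + 2 \cdot 7\right) - 3 \left(1 + 5\right)^{2} \left(-2\right) = -8 + \left(6 + 14\right) - 3 \cdot 6^{2} \left(-2\right) = -8 + 20 \left(-3\right) 36 \left(-2\right) = -8 + 20 \left(\left(-108\right) \left(-2\right)\right) = -8 + 20 \cdot 216 = -8 + 4320 = 4312$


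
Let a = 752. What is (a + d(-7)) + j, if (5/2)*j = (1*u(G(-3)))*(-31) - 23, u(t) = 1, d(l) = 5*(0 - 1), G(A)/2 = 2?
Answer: 3627/5 ≈ 725.40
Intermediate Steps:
G(A) = 4 (G(A) = 2*2 = 4)
d(l) = -5 (d(l) = 5*(-1) = -5)
j = -108/5 (j = 2*((1*1)*(-31) - 23)/5 = 2*(1*(-31) - 23)/5 = 2*(-31 - 23)/5 = (⅖)*(-54) = -108/5 ≈ -21.600)
(a + d(-7)) + j = (752 - 5) - 108/5 = 747 - 108/5 = 3627/5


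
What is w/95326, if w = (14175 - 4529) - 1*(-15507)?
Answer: 25153/95326 ≈ 0.26386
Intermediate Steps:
w = 25153 (w = 9646 + 15507 = 25153)
w/95326 = 25153/95326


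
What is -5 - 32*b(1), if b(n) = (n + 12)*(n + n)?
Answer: -837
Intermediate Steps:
b(n) = 2*n*(12 + n) (b(n) = (12 + n)*(2*n) = 2*n*(12 + n))
-5 - 32*b(1) = -5 - 64*(12 + 1) = -5 - 64*13 = -5 - 32*26 = -5 - 832 = -837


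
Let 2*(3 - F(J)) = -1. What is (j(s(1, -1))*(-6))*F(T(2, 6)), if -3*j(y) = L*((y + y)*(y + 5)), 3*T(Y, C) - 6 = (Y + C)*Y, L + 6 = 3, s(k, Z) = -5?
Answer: 0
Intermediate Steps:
L = -3 (L = -6 + 3 = -3)
T(Y, C) = 2 + Y*(C + Y)/3 (T(Y, C) = 2 + ((Y + C)*Y)/3 = 2 + ((C + Y)*Y)/3 = 2 + (Y*(C + Y))/3 = 2 + Y*(C + Y)/3)
j(y) = 2*y*(5 + y) (j(y) = -(-1)*(y + y)*(y + 5) = -(-1)*(2*y)*(5 + y) = -(-1)*2*y*(5 + y) = -(-2)*y*(5 + y) = 2*y*(5 + y))
F(J) = 7/2 (F(J) = 3 - ½*(-1) = 3 + ½ = 7/2)
(j(s(1, -1))*(-6))*F(T(2, 6)) = ((2*(-5)*(5 - 5))*(-6))*(7/2) = ((2*(-5)*0)*(-6))*(7/2) = (0*(-6))*(7/2) = 0*(7/2) = 0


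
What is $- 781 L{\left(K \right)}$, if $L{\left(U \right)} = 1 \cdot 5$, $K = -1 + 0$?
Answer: $-3905$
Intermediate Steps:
$K = -1$
$L{\left(U \right)} = 5$
$- 781 L{\left(K \right)} = \left(-781\right) 5 = -3905$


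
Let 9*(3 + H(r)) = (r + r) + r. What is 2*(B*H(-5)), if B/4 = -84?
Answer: 3136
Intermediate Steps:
H(r) = -3 + r/3 (H(r) = -3 + ((r + r) + r)/9 = -3 + (2*r + r)/9 = -3 + (3*r)/9 = -3 + r/3)
B = -336 (B = 4*(-84) = -336)
2*(B*H(-5)) = 2*(-336*(-3 + (1/3)*(-5))) = 2*(-336*(-3 - 5/3)) = 2*(-336*(-14/3)) = 2*1568 = 3136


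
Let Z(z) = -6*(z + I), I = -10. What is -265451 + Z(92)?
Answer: -265943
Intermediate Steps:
Z(z) = 60 - 6*z (Z(z) = -6*(z - 10) = -6*(-10 + z) = 60 - 6*z)
-265451 + Z(92) = -265451 + (60 - 6*92) = -265451 + (60 - 552) = -265451 - 492 = -265943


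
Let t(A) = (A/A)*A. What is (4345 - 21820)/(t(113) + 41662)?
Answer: -233/557 ≈ -0.41831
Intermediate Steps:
t(A) = A (t(A) = 1*A = A)
(4345 - 21820)/(t(113) + 41662) = (4345 - 21820)/(113 + 41662) = -17475/41775 = -17475*1/41775 = -233/557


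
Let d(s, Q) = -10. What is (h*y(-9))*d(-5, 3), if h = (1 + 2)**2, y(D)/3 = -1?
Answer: 270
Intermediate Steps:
y(D) = -3 (y(D) = 3*(-1) = -3)
h = 9 (h = 3**2 = 9)
(h*y(-9))*d(-5, 3) = (9*(-3))*(-10) = -27*(-10) = 270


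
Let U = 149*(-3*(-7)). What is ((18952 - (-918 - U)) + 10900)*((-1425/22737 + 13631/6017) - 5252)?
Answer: -737783013801058/4145713 ≈ -1.7796e+8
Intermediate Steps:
U = 3129 (U = 149*21 = 3129)
((18952 - (-918 - U)) + 10900)*((-1425/22737 + 13631/6017) - 5252) = ((18952 - (-918 - 1*3129)) + 10900)*((-1425/22737 + 13631/6017) - 5252) = ((18952 - (-918 - 3129)) + 10900)*((-1425*1/22737 + 13631*(1/6017)) - 5252) = ((18952 - 1*(-4047)) + 10900)*((-475/7579 + 13631/6017) - 5252) = ((18952 + 4047) + 10900)*(9131934/4145713 - 5252) = (22999 + 10900)*(-21764152742/4145713) = 33899*(-21764152742/4145713) = -737783013801058/4145713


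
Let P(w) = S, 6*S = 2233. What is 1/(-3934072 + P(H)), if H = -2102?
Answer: -6/23602199 ≈ -2.5421e-7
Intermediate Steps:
S = 2233/6 (S = (1/6)*2233 = 2233/6 ≈ 372.17)
P(w) = 2233/6
1/(-3934072 + P(H)) = 1/(-3934072 + 2233/6) = 1/(-23602199/6) = -6/23602199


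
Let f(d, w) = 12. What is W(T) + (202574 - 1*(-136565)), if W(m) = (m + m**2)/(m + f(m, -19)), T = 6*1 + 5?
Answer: 7800329/23 ≈ 3.3914e+5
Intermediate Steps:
T = 11 (T = 6 + 5 = 11)
W(m) = (m + m**2)/(12 + m) (W(m) = (m + m**2)/(m + 12) = (m + m**2)/(12 + m))
W(T) + (202574 - 1*(-136565)) = 11*(1 + 11)/(12 + 11) + (202574 - 1*(-136565)) = 11*12/23 + (202574 + 136565) = 11*(1/23)*12 + 339139 = 132/23 + 339139 = 7800329/23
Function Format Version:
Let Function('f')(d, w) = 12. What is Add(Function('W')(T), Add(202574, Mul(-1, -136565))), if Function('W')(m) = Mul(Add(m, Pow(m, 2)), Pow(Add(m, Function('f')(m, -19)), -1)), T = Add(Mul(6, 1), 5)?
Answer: Rational(7800329, 23) ≈ 3.3914e+5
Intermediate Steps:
T = 11 (T = Add(6, 5) = 11)
Function('W')(m) = Mul(Pow(Add(12, m), -1), Add(m, Pow(m, 2))) (Function('W')(m) = Mul(Add(m, Pow(m, 2)), Pow(Add(m, 12), -1)) = Mul(Add(m, Pow(m, 2)), Pow(Add(12, m), -1)) = Mul(Pow(Add(12, m), -1), Add(m, Pow(m, 2))))
Add(Function('W')(T), Add(202574, Mul(-1, -136565))) = Add(Mul(11, Pow(Add(12, 11), -1), Add(1, 11)), Add(202574, Mul(-1, -136565))) = Add(Mul(11, Pow(23, -1), 12), Add(202574, 136565)) = Add(Mul(11, Rational(1, 23), 12), 339139) = Add(Rational(132, 23), 339139) = Rational(7800329, 23)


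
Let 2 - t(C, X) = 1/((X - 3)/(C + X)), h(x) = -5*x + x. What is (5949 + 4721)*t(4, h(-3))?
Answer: 21340/9 ≈ 2371.1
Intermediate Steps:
h(x) = -4*x
t(C, X) = 2 - (C + X)/(-3 + X) (t(C, X) = 2 - 1/((X - 3)/(C + X)) = 2 - 1/((-3 + X)/(C + X)) = 2 - (C + X)/(-3 + X))
(5949 + 4721)*t(4, h(-3)) = (5949 + 4721)*((-6 - 4*(-3) - 1*4)/(-3 - 4*(-3))) = 10670*((-6 + 12 - 4)/(-3 + 12)) = 10670*(2/9) = 21340/9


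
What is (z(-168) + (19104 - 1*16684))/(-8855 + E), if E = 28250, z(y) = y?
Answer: 2252/19395 ≈ 0.11611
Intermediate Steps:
(z(-168) + (19104 - 1*16684))/(-8855 + E) = (-168 + (19104 - 1*16684))/(-8855 + 28250) = (-168 + (19104 - 16684))/19395 = (-168 + 2420)*(1/19395) = 2252*(1/19395) = 2252/19395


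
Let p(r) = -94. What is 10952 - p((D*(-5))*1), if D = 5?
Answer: 11046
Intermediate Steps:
10952 - p((D*(-5))*1) = 10952 - 1*(-94) = 10952 + 94 = 11046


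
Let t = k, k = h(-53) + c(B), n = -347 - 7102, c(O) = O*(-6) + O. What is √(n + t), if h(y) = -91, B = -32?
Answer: 6*I*√205 ≈ 85.907*I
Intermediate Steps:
c(O) = -5*O (c(O) = -6*O + O = -5*O)
n = -7449
k = 69 (k = -91 - 5*(-32) = -91 + 160 = 69)
t = 69
√(n + t) = √(-7449 + 69) = √(-7380) = 6*I*√205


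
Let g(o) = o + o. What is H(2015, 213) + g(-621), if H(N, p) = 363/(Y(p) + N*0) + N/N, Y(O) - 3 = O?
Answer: -89231/72 ≈ -1239.3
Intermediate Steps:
Y(O) = 3 + O
g(o) = 2*o
H(N, p) = 1 + 363/(3 + p) (H(N, p) = 363/((3 + p) + N*0) + N/N = 363/((3 + p) + 0) + 1 = 363/(3 + p) + 1 = 1 + 363/(3 + p))
H(2015, 213) + g(-621) = (366 + 213)/(3 + 213) + 2*(-621) = 579/216 - 1242 = (1/216)*579 - 1242 = 193/72 - 1242 = -89231/72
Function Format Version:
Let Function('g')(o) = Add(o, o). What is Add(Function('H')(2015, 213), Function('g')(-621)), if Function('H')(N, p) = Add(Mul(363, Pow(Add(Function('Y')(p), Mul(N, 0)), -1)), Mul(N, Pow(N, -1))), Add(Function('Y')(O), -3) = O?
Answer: Rational(-89231, 72) ≈ -1239.3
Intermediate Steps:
Function('Y')(O) = Add(3, O)
Function('g')(o) = Mul(2, o)
Function('H')(N, p) = Add(1, Mul(363, Pow(Add(3, p), -1))) (Function('H')(N, p) = Add(Mul(363, Pow(Add(Add(3, p), Mul(N, 0)), -1)), Mul(N, Pow(N, -1))) = Add(Mul(363, Pow(Add(Add(3, p), 0), -1)), 1) = Add(Mul(363, Pow(Add(3, p), -1)), 1) = Add(1, Mul(363, Pow(Add(3, p), -1))))
Add(Function('H')(2015, 213), Function('g')(-621)) = Add(Mul(Pow(Add(3, 213), -1), Add(366, 213)), Mul(2, -621)) = Add(Mul(Pow(216, -1), 579), -1242) = Add(Mul(Rational(1, 216), 579), -1242) = Add(Rational(193, 72), -1242) = Rational(-89231, 72)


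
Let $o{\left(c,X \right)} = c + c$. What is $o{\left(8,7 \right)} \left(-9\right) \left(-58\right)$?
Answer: $8352$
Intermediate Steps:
$o{\left(c,X \right)} = 2 c$
$o{\left(8,7 \right)} \left(-9\right) \left(-58\right) = 2 \cdot 8 \left(-9\right) \left(-58\right) = 16 \left(-9\right) \left(-58\right) = \left(-144\right) \left(-58\right) = 8352$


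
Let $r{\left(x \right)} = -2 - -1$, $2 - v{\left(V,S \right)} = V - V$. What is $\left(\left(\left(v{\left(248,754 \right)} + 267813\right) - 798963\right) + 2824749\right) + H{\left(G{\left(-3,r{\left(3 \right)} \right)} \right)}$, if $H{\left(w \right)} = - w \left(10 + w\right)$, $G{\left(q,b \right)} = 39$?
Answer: $2291690$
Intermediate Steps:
$v{\left(V,S \right)} = 2$ ($v{\left(V,S \right)} = 2 - \left(V - V\right) = 2 - 0 = 2 + 0 = 2$)
$r{\left(x \right)} = -1$ ($r{\left(x \right)} = -2 + 1 = -1$)
$H{\left(w \right)} = - w \left(10 + w\right)$
$\left(\left(\left(v{\left(248,754 \right)} + 267813\right) - 798963\right) + 2824749\right) + H{\left(G{\left(-3,r{\left(3 \right)} \right)} \right)} = \left(\left(\left(2 + 267813\right) - 798963\right) + 2824749\right) - 39 \left(10 + 39\right) = \left(\left(267815 - 798963\right) + 2824749\right) - 39 \cdot 49 = \left(-531148 + 2824749\right) - 1911 = 2293601 - 1911 = 2291690$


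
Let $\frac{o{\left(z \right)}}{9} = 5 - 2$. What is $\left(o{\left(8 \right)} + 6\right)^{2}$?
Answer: $1089$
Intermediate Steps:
$o{\left(z \right)} = 27$ ($o{\left(z \right)} = 9 \left(5 - 2\right) = 9 \cdot 3 = 27$)
$\left(o{\left(8 \right)} + 6\right)^{2} = \left(27 + 6\right)^{2} = 33^{2} = 1089$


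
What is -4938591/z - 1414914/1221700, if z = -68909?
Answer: 2967988157937/42093062650 ≈ 70.510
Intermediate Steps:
-4938591/z - 1414914/1221700 = -4938591/(-68909) - 1414914/1221700 = -4938591*(-1/68909) - 1414914*1/1221700 = 4938591/68909 - 707457/610850 = 2967988157937/42093062650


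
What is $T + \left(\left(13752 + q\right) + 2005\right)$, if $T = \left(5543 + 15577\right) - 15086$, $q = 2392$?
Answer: $24183$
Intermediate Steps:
$T = 6034$ ($T = 21120 - 15086 = 6034$)
$T + \left(\left(13752 + q\right) + 2005\right) = 6034 + \left(\left(13752 + 2392\right) + 2005\right) = 6034 + \left(16144 + 2005\right) = 6034 + 18149 = 24183$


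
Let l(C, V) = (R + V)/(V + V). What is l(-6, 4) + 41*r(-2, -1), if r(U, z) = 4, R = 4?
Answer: 165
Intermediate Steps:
l(C, V) = (4 + V)/(2*V) (l(C, V) = (4 + V)/(V + V) = (4 + V)/((2*V)) = (4 + V)*(1/(2*V)) = (4 + V)/(2*V))
l(-6, 4) + 41*r(-2, -1) = (½)*(4 + 4)/4 + 41*4 = (½)*(¼)*8 + 164 = 1 + 164 = 165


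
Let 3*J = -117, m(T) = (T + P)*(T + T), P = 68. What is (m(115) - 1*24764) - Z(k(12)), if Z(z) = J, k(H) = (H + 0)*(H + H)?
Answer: 17365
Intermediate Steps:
m(T) = 2*T*(68 + T) (m(T) = (T + 68)*(T + T) = (68 + T)*(2*T) = 2*T*(68 + T))
k(H) = 2*H**2 (k(H) = H*(2*H) = 2*H**2)
J = -39 (J = (1/3)*(-117) = -39)
Z(z) = -39
(m(115) - 1*24764) - Z(k(12)) = (2*115*(68 + 115) - 1*24764) - 1*(-39) = (2*115*183 - 24764) + 39 = (42090 - 24764) + 39 = 17326 + 39 = 17365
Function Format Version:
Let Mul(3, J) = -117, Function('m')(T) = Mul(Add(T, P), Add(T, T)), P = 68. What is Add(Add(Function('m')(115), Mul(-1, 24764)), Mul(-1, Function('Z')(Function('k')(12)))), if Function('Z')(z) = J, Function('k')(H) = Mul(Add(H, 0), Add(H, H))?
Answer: 17365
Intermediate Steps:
Function('m')(T) = Mul(2, T, Add(68, T)) (Function('m')(T) = Mul(Add(T, 68), Add(T, T)) = Mul(Add(68, T), Mul(2, T)) = Mul(2, T, Add(68, T)))
Function('k')(H) = Mul(2, Pow(H, 2)) (Function('k')(H) = Mul(H, Mul(2, H)) = Mul(2, Pow(H, 2)))
J = -39 (J = Mul(Rational(1, 3), -117) = -39)
Function('Z')(z) = -39
Add(Add(Function('m')(115), Mul(-1, 24764)), Mul(-1, Function('Z')(Function('k')(12)))) = Add(Add(Mul(2, 115, Add(68, 115)), Mul(-1, 24764)), Mul(-1, -39)) = Add(Add(Mul(2, 115, 183), -24764), 39) = Add(Add(42090, -24764), 39) = Add(17326, 39) = 17365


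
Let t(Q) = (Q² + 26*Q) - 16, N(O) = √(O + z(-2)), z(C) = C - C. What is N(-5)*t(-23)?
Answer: -85*I*√5 ≈ -190.07*I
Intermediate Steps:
z(C) = 0
N(O) = √O (N(O) = √(O + 0) = √O)
t(Q) = -16 + Q² + 26*Q
N(-5)*t(-23) = √(-5)*(-16 + (-23)² + 26*(-23)) = (I*√5)*(-16 + 529 - 598) = (I*√5)*(-85) = -85*I*√5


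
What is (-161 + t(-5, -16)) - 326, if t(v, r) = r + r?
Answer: -519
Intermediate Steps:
t(v, r) = 2*r
(-161 + t(-5, -16)) - 326 = (-161 + 2*(-16)) - 326 = (-161 - 32) - 326 = -193 - 326 = -519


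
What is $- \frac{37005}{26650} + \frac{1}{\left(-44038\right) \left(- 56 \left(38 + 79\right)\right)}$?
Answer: $- \frac{6317935367}{4550006160} \approx -1.3886$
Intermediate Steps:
$- \frac{37005}{26650} + \frac{1}{\left(-44038\right) \left(- 56 \left(38 + 79\right)\right)} = \left(-37005\right) \frac{1}{26650} - \frac{1}{44038 \left(\left(-56\right) 117\right)} = - \frac{7401}{5330} - \frac{1}{44038 \left(-6552\right)} = - \frac{7401}{5330} - - \frac{1}{288536976} = - \frac{7401}{5330} + \frac{1}{288536976} = - \frac{6317935367}{4550006160}$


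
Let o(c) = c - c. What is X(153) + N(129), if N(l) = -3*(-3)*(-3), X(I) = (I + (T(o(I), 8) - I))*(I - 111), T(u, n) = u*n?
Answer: -27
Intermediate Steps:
o(c) = 0
T(u, n) = n*u
X(I) = 0 (X(I) = (I + (8*0 - I))*(I - 111) = (I + (0 - I))*(-111 + I) = (I - I)*(-111 + I) = 0*(-111 + I) = 0)
N(l) = -27 (N(l) = 9*(-3) = -27)
X(153) + N(129) = 0 - 27 = -27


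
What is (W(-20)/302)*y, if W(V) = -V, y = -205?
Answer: -2050/151 ≈ -13.576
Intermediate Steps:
(W(-20)/302)*y = (-1*(-20)/302)*(-205) = (20*(1/302))*(-205) = (10/151)*(-205) = -2050/151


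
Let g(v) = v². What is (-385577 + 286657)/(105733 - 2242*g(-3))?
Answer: -19784/17111 ≈ -1.1562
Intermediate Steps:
(-385577 + 286657)/(105733 - 2242*g(-3)) = (-385577 + 286657)/(105733 - 2242*(-3)²) = -98920/(105733 - 2242*9) = -98920/(105733 - 20178) = -98920/85555 = -98920*1/85555 = -19784/17111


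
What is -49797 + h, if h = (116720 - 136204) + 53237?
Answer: -16044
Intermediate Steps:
h = 33753 (h = -19484 + 53237 = 33753)
-49797 + h = -49797 + 33753 = -16044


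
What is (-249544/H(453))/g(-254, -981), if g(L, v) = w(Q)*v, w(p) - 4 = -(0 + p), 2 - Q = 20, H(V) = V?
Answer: 124772/4888323 ≈ 0.025524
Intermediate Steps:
Q = -18 (Q = 2 - 1*20 = 2 - 20 = -18)
w(p) = 4 - p (w(p) = 4 - (0 + p) = 4 - p)
g(L, v) = 22*v (g(L, v) = (4 - 1*(-18))*v = (4 + 18)*v = 22*v)
(-249544/H(453))/g(-254, -981) = (-249544/453)/((22*(-981))) = -249544*1/453/(-21582) = -249544/453*(-1/21582) = 124772/4888323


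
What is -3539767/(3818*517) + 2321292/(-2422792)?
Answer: -74762110091/27172520827 ≈ -2.7514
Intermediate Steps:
-3539767/(3818*517) + 2321292/(-2422792) = -3539767/1973906 + 2321292*(-1/2422792) = -3539767*1/1973906 - 580323/605698 = -321797/179446 - 580323/605698 = -74762110091/27172520827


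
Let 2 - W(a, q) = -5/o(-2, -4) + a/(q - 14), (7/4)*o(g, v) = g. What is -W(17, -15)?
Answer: 415/232 ≈ 1.7888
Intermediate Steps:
o(g, v) = 4*g/7
W(a, q) = -19/8 - a/(-14 + q) (W(a, q) = 2 - (-5/((4/7)*(-2)) + a/(q - 14)) = 2 - (-5/(-8/7) + a/(-14 + q)) = 2 - (-5*(-7/8) + a/(-14 + q)) = 2 - (35/8 + a/(-14 + q)) = 2 + (-35/8 - a/(-14 + q)) = -19/8 - a/(-14 + q))
-W(17, -15) = -(266 - 19*(-15) - 8*17)/(8*(-14 - 15)) = -(266 + 285 - 136)/(8*(-29)) = -(-1)*415/(8*29) = -1*(-415/232) = 415/232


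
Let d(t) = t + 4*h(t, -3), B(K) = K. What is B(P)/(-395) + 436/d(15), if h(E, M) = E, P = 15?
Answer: 34219/5925 ≈ 5.7754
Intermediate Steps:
d(t) = 5*t (d(t) = t + 4*t = 5*t)
B(P)/(-395) + 436/d(15) = 15/(-395) + 436/((5*15)) = 15*(-1/395) + 436/75 = -3/79 + 436*(1/75) = -3/79 + 436/75 = 34219/5925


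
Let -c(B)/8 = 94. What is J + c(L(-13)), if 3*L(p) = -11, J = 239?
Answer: -513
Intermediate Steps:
L(p) = -11/3 (L(p) = (1/3)*(-11) = -11/3)
c(B) = -752 (c(B) = -8*94 = -752)
J + c(L(-13)) = 239 - 752 = -513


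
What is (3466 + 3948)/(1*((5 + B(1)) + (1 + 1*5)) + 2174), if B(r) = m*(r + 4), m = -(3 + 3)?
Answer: 7414/2155 ≈ 3.4404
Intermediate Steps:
m = -6 (m = -1*6 = -6)
B(r) = -24 - 6*r (B(r) = -6*(r + 4) = -6*(4 + r) = -24 - 6*r)
(3466 + 3948)/(1*((5 + B(1)) + (1 + 1*5)) + 2174) = (3466 + 3948)/(1*((5 + (-24 - 6*1)) + (1 + 1*5)) + 2174) = 7414/(1*((5 + (-24 - 6)) + (1 + 5)) + 2174) = 7414/(1*((5 - 30) + 6) + 2174) = 7414/(1*(-25 + 6) + 2174) = 7414/(1*(-19) + 2174) = 7414/(-19 + 2174) = 7414/2155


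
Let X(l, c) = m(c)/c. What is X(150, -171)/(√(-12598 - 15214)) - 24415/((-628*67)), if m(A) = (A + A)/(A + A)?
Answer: 24415/42076 + I*√6953/2377926 ≈ 0.58026 + 3.5066e-5*I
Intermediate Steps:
m(A) = 1 (m(A) = (2*A)/((2*A)) = (2*A)*(1/(2*A)) = 1)
X(l, c) = 1/c
X(150, -171)/(√(-12598 - 15214)) - 24415/((-628*67)) = 1/((-171)*(√(-12598 - 15214))) - 24415/((-628*67)) = -(-I*√6953/13906)/171 - 24415/(-42076) = -(-I*√6953/13906)/171 - 24415*(-1/42076) = -(-1)*I*√6953/2377926 + 24415/42076 = I*√6953/2377926 + 24415/42076 = 24415/42076 + I*√6953/2377926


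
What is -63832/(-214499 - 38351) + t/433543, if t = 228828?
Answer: 42766538288/54810673775 ≈ 0.78026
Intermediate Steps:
-63832/(-214499 - 38351) + t/433543 = -63832/(-214499 - 38351) + 228828/433543 = -63832/(-252850) + 228828*(1/433543) = -63832*(-1/252850) + 228828/433543 = 31916/126425 + 228828/433543 = 42766538288/54810673775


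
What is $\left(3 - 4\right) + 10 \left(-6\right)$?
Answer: $-61$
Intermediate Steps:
$\left(3 - 4\right) + 10 \left(-6\right) = \left(3 - 4\right) - 60 = -1 - 60 = -61$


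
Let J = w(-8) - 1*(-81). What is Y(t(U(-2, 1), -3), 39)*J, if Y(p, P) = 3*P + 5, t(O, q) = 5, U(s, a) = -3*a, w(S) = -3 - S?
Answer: 10492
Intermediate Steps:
J = 86 (J = (-3 - 1*(-8)) - 1*(-81) = (-3 + 8) + 81 = 5 + 81 = 86)
Y(p, P) = 5 + 3*P
Y(t(U(-2, 1), -3), 39)*J = (5 + 3*39)*86 = (5 + 117)*86 = 122*86 = 10492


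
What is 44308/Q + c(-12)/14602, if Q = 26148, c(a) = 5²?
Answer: 161909779/95453274 ≈ 1.6962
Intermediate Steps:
c(a) = 25
44308/Q + c(-12)/14602 = 44308/26148 + 25/14602 = 44308*(1/26148) + 25*(1/14602) = 11077/6537 + 25/14602 = 161909779/95453274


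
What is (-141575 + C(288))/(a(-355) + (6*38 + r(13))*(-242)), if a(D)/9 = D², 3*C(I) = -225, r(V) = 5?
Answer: -141650/1077839 ≈ -0.13142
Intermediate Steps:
C(I) = -75 (C(I) = (⅓)*(-225) = -75)
a(D) = 9*D²
(-141575 + C(288))/(a(-355) + (6*38 + r(13))*(-242)) = (-141575 - 75)/(9*(-355)² + (6*38 + 5)*(-242)) = -141650/(9*126025 + (228 + 5)*(-242)) = -141650/(1134225 + 233*(-242)) = -141650/(1134225 - 56386) = -141650/1077839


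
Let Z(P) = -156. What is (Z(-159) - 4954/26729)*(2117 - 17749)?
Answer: 65258566496/26729 ≈ 2.4415e+6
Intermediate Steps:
(Z(-159) - 4954/26729)*(2117 - 17749) = (-156 - 4954/26729)*(2117 - 17749) = (-156 - 4954*1/26729)*(-15632) = (-156 - 4954/26729)*(-15632) = -4174678/26729*(-15632) = 65258566496/26729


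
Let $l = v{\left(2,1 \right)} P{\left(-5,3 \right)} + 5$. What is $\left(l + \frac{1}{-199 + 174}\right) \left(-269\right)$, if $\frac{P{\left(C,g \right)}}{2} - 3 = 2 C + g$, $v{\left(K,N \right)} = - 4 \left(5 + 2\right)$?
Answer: $- \frac{1539756}{25} \approx -61590.0$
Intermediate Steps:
$v{\left(K,N \right)} = -28$ ($v{\left(K,N \right)} = \left(-4\right) 7 = -28$)
$P{\left(C,g \right)} = 6 + 2 g + 4 C$ ($P{\left(C,g \right)} = 6 + 2 \left(2 C + g\right) = 6 + 2 \left(g + 2 C\right) = 6 + \left(2 g + 4 C\right) = 6 + 2 g + 4 C$)
$l = 229$ ($l = - 28 \left(6 + 2 \cdot 3 + 4 \left(-5\right)\right) + 5 = - 28 \left(6 + 6 - 20\right) + 5 = \left(-28\right) \left(-8\right) + 5 = 224 + 5 = 229$)
$\left(l + \frac{1}{-199 + 174}\right) \left(-269\right) = \left(229 + \frac{1}{-199 + 174}\right) \left(-269\right) = \left(229 + \frac{1}{-25}\right) \left(-269\right) = \left(229 - \frac{1}{25}\right) \left(-269\right) = \frac{5724}{25} \left(-269\right) = - \frac{1539756}{25}$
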